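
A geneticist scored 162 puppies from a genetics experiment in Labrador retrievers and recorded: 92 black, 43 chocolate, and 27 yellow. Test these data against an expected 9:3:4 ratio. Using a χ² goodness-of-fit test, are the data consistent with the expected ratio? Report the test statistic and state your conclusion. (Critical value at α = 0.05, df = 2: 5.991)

Under the 9:3:4 hypothesis (Σ ratio = 16, N = 162):
  black: 162 × 9/16 = 91.125
  chocolate: 162 × 3/16 = 30.375
  yellow: 162 × 4/16 = 40.5
χ² = Σ (O − E)² / E
  black: (92 − 91.125)² / 91.125 = 0.0084
  chocolate: (43 − 30.375)² / 30.375 = 5.2474
  yellow: (27 − 40.5)² / 40.5 = 4.5000
χ² = 0.0084 + 5.2474 + 4.5000 = 9.7558 ≈ 9.756
Degrees of freedom = 3 − 1 = 2; critical value at α = 0.05 is 5.991.
Since 9.756 > 5.991, we reject the null hypothesis — the data do not fit the 9:3:4 ratio.

9.756; not consistent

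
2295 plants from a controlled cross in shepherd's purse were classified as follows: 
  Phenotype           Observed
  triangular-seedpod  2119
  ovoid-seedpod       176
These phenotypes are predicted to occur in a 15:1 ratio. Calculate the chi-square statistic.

Total ratio parts = 16. Expected numbers out of 2295:
  triangular-seedpod: 2295 × 15/16 = 2151.5625
  ovoid-seedpod: 2295 × 1/16 = 143.4375
χ² = Σ (O − E)² / E
  triangular-seedpod: (2119 − 2151.5625)² / 2151.5625 = 0.4928
  ovoid-seedpod: (176 − 143.4375)² / 143.4375 = 7.3922
χ² = 0.4928 + 7.3922 = 7.885

7.885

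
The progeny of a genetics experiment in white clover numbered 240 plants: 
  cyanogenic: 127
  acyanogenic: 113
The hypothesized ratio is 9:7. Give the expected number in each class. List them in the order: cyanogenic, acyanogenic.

135, 105

Total ratio parts = 16. Expected numbers out of 240:
  cyanogenic: 240 × 9/16 = 135
  acyanogenic: 240 × 7/16 = 105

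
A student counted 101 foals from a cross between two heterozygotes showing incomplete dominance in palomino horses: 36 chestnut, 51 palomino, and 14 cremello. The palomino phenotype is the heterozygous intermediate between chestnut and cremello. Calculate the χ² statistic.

With incomplete dominance, a heterozygote × heterozygote cross gives a 1:2:1 phenotypic ratio.
Expected counts for N = 101 under a 1:2:1 ratio (total parts = 4):
  chestnut: 101 × 1/4 = 25.25
  palomino: 101 × 2/4 = 50.5
  cremello: 101 × 1/4 = 25.25
χ² = Σ (O − E)² / E
  chestnut: (36 − 25.25)² / 25.25 = 4.5767
  palomino: (51 − 50.5)² / 50.5 = 0.0050
  cremello: (14 − 25.25)² / 25.25 = 5.0124
χ² = 4.5767 + 0.0050 + 5.0124 = 9.5941 ≈ 9.594

9.594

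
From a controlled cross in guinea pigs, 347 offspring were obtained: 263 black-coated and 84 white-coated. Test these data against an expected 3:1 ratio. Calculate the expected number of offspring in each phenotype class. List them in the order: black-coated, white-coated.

260.25, 86.75

Under the 3:1 hypothesis (Σ ratio = 4, N = 347):
  black-coated: 347 × 3/4 = 260.25
  white-coated: 347 × 1/4 = 86.75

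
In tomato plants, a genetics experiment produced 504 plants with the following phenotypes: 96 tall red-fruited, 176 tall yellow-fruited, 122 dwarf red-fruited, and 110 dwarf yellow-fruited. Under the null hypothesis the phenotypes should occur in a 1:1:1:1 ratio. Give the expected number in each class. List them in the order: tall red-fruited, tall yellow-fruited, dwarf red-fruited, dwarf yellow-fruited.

Expected counts for N = 504 under a 1:1:1:1 ratio (total parts = 4):
  tall red-fruited: 504 × 1/4 = 126
  tall yellow-fruited: 504 × 1/4 = 126
  dwarf red-fruited: 504 × 1/4 = 126
  dwarf yellow-fruited: 504 × 1/4 = 126

126, 126, 126, 126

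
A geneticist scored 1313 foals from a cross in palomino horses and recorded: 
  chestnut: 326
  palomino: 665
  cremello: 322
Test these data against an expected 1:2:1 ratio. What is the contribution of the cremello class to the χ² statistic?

The 1:2:1 ratio has 4 parts, so with N = 1313 the expected counts are:
  chestnut: 1313 × 1/4 = 328.25
  palomino: 1313 × 2/4 = 656.5
  cremello: 1313 × 1/4 = 328.25
Contribution of cremello: (322 − 328.25)² / 328.25 = 0.1190

0.119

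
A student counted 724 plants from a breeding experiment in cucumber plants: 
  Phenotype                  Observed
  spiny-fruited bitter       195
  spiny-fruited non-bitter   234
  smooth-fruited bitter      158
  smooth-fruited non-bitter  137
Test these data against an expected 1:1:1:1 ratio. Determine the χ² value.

Expected counts for N = 724 under a 1:1:1:1 ratio (total parts = 4):
  spiny-fruited bitter: 724 × 1/4 = 181
  spiny-fruited non-bitter: 724 × 1/4 = 181
  smooth-fruited bitter: 724 × 1/4 = 181
  smooth-fruited non-bitter: 724 × 1/4 = 181
χ² = Σ (O − E)² / E
  spiny-fruited bitter: (195 − 181)² / 181 = 1.0829
  spiny-fruited non-bitter: (234 − 181)² / 181 = 15.5193
  smooth-fruited bitter: (158 − 181)² / 181 = 2.9227
  smooth-fruited non-bitter: (137 − 181)² / 181 = 10.6961
χ² = 1.0829 + 15.5193 + 2.9227 + 10.6961 = 30.221

30.221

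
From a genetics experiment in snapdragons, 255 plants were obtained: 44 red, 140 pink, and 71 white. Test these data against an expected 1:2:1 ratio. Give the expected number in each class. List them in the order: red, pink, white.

Under the 1:2:1 hypothesis (Σ ratio = 4, N = 255):
  red: 255 × 1/4 = 63.75
  pink: 255 × 2/4 = 127.5
  white: 255 × 1/4 = 63.75

63.75, 127.5, 63.75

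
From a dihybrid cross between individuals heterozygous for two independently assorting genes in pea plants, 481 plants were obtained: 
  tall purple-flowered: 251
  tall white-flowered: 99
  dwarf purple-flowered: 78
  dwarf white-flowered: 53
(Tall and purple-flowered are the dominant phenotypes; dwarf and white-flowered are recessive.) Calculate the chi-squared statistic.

21.424

A dihybrid F₂ with independent assortment and complete dominance at both loci gives a 9:3:3:1 phenotypic ratio.
Total ratio parts = 16. Expected numbers out of 481:
  tall purple-flowered: 481 × 9/16 = 270.5625
  tall white-flowered: 481 × 3/16 = 90.1875
  dwarf purple-flowered: 481 × 3/16 = 90.1875
  dwarf white-flowered: 481 × 1/16 = 30.0625
χ² = Σ (O − E)² / E
  tall purple-flowered: (251 − 270.5625)² / 270.5625 = 1.4144
  tall white-flowered: (99 − 90.1875)² / 90.1875 = 0.8611
  dwarf purple-flowered: (78 − 90.1875)² / 90.1875 = 1.6470
  dwarf white-flowered: (53 − 30.0625)² / 30.0625 = 17.5012
χ² = 1.4144 + 0.8611 + 1.6470 + 17.5012 = 21.4237 ≈ 21.424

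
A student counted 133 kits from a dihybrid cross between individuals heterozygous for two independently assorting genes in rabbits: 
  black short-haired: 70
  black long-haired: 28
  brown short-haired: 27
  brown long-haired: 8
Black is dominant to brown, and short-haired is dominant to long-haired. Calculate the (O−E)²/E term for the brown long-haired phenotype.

A dihybrid F₂ with independent assortment and complete dominance at both loci gives a 9:3:3:1 phenotypic ratio.
Total ratio parts = 16. Expected numbers out of 133:
  black short-haired: 133 × 9/16 = 74.8125
  black long-haired: 133 × 3/16 = 24.9375
  brown short-haired: 133 × 3/16 = 24.9375
  brown long-haired: 133 × 1/16 = 8.3125
Contribution of brown long-haired: (8 − 8.3125)² / 8.3125 = 0.0117

0.012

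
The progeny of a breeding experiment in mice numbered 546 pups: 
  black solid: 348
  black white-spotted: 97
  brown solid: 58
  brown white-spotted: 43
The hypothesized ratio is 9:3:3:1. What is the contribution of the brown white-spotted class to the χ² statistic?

2.308

Under the 9:3:3:1 hypothesis (Σ ratio = 16, N = 546):
  black solid: 546 × 9/16 = 307.125
  black white-spotted: 546 × 3/16 = 102.375
  brown solid: 546 × 3/16 = 102.375
  brown white-spotted: 546 × 1/16 = 34.125
Contribution of brown white-spotted: (43 − 34.125)² / 34.125 = 2.3082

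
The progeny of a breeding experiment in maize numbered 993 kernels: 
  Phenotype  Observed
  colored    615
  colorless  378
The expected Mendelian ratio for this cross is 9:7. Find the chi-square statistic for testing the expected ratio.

13.034

The 9:7 ratio has 16 parts, so with N = 993 the expected counts are:
  colored: 993 × 9/16 = 558.5625
  colorless: 993 × 7/16 = 434.4375
χ² = Σ (O − E)² / E
  colored: (615 − 558.5625)² / 558.5625 = 5.7025
  colorless: (378 − 434.4375)² / 434.4375 = 7.3318
χ² = 5.7025 + 7.3318 = 13.0343 ≈ 13.034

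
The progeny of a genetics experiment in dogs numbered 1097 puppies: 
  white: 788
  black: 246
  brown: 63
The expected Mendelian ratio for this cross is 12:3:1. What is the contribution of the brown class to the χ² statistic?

The 12:3:1 ratio has 16 parts, so with N = 1097 the expected counts are:
  white: 1097 × 12/16 = 822.75
  black: 1097 × 3/16 = 205.6875
  brown: 1097 × 1/16 = 68.5625
Contribution of brown: (63 − 68.5625)² / 68.5625 = 0.4513

0.451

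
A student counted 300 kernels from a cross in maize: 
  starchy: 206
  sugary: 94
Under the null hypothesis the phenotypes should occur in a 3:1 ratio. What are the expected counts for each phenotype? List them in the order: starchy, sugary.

Under the 3:1 hypothesis (Σ ratio = 4, N = 300):
  starchy: 300 × 3/4 = 225
  sugary: 300 × 1/4 = 75

225, 75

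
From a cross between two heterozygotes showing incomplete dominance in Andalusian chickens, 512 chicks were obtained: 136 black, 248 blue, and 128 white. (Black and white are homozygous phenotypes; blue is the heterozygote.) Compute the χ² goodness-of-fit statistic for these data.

0.750

With incomplete dominance, a heterozygote × heterozygote cross gives a 1:2:1 phenotypic ratio.
Under the 1:2:1 hypothesis (Σ ratio = 4, N = 512):
  black: 512 × 1/4 = 128
  blue: 512 × 2/4 = 256
  white: 512 × 1/4 = 128
χ² = Σ (O − E)² / E
  black: (136 − 128)² / 128 = 0.5000
  blue: (248 − 256)² / 256 = 0.2500
  white: (128 − 128)² / 128 = 0.0000
χ² = 0.5000 + 0.2500 + 0.0000 = 0.750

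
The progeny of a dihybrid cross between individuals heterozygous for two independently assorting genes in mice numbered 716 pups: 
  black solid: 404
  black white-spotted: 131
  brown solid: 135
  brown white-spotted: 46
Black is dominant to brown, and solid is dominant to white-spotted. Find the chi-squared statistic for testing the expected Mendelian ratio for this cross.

0.122

A dihybrid F₂ with independent assortment and complete dominance at both loci gives a 9:3:3:1 phenotypic ratio.
Under the 9:3:3:1 hypothesis (Σ ratio = 16, N = 716):
  black solid: 716 × 9/16 = 402.75
  black white-spotted: 716 × 3/16 = 134.25
  brown solid: 716 × 3/16 = 134.25
  brown white-spotted: 716 × 1/16 = 44.75
χ² = Σ (O − E)² / E
  black solid: (404 − 402.75)² / 402.75 = 0.0039
  black white-spotted: (131 − 134.25)² / 134.25 = 0.0787
  brown solid: (135 − 134.25)² / 134.25 = 0.0042
  brown white-spotted: (46 − 44.75)² / 44.75 = 0.0349
χ² = 0.0039 + 0.0787 + 0.0042 + 0.0349 = 0.1217 ≈ 0.122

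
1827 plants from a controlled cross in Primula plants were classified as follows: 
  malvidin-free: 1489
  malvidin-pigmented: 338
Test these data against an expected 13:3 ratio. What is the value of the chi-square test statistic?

0.075

Under the 13:3 hypothesis (Σ ratio = 16, N = 1827):
  malvidin-free: 1827 × 13/16 = 1484.4375
  malvidin-pigmented: 1827 × 3/16 = 342.5625
χ² = Σ (O − E)² / E
  malvidin-free: (1489 − 1484.4375)² / 1484.4375 = 0.0140
  malvidin-pigmented: (338 − 342.5625)² / 342.5625 = 0.0608
χ² = 0.0140 + 0.0608 = 0.0748 ≈ 0.075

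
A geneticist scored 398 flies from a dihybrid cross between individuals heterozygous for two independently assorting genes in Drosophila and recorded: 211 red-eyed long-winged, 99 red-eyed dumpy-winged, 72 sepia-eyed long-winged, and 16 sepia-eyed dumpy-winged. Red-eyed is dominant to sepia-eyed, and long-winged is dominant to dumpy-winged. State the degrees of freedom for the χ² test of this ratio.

A dihybrid F₂ with independent assortment and complete dominance at both loci gives a 9:3:3:1 phenotypic ratio.
A goodness-of-fit test with 4 phenotype classes has df = 4 − 1 = 3.

3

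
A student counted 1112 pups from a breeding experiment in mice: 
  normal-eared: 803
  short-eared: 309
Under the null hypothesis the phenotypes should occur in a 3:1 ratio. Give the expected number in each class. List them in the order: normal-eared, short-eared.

834, 278

Expected counts for N = 1112 under a 3:1 ratio (total parts = 4):
  normal-eared: 1112 × 3/4 = 834
  short-eared: 1112 × 1/4 = 278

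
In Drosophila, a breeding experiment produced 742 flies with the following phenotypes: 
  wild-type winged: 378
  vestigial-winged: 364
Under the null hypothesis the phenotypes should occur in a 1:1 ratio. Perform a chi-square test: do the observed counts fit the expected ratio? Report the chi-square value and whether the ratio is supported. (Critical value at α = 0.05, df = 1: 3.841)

0.264; consistent

Expected counts for N = 742 under a 1:1 ratio (total parts = 2):
  wild-type winged: 742 × 1/2 = 371
  vestigial-winged: 742 × 1/2 = 371
χ² = Σ (O − E)² / E
  wild-type winged: (378 − 371)² / 371 = 0.1321
  vestigial-winged: (364 − 371)² / 371 = 0.1321
χ² = 0.1321 + 0.1321 = 0.2642 ≈ 0.264
Degrees of freedom = 2 − 1 = 1; critical value at α = 0.05 is 3.841.
Since 0.264 < 3.841, we fail to reject the null hypothesis — the data are consistent with the 1:1 ratio.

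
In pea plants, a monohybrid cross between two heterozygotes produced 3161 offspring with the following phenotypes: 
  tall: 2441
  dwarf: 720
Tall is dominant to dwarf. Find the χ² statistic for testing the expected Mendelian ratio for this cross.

For a monohybrid cross between heterozygotes with complete dominance, the expected phenotypic ratio is 3:1.
Expected counts for N = 3161 under a 3:1 ratio (total parts = 4):
  tall: 3161 × 3/4 = 2370.75
  dwarf: 3161 × 1/4 = 790.25
χ² = Σ (O − E)² / E
  tall: (2441 − 2370.75)² / 2370.75 = 2.0816
  dwarf: (720 − 790.25)² / 790.25 = 6.2449
χ² = 2.0816 + 6.2449 = 8.3265 ≈ 8.327

8.327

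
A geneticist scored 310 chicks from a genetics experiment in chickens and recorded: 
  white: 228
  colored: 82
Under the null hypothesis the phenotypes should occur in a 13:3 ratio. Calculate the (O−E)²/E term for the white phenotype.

Expected counts for N = 310 under a 13:3 ratio (total parts = 16):
  white: 310 × 13/16 = 251.875
  colored: 310 × 3/16 = 58.125
Contribution of white: (228 − 251.875)² / 251.875 = 2.2631

2.263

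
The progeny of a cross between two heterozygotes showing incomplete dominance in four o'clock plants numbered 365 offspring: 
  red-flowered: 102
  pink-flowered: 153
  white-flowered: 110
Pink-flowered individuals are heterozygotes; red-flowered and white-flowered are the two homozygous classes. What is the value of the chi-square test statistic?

9.888

With incomplete dominance, a heterozygote × heterozygote cross gives a 1:2:1 phenotypic ratio.
Under the 1:2:1 hypothesis (Σ ratio = 4, N = 365):
  red-flowered: 365 × 1/4 = 91.25
  pink-flowered: 365 × 2/4 = 182.5
  white-flowered: 365 × 1/4 = 91.25
χ² = Σ (O − E)² / E
  red-flowered: (102 − 91.25)² / 91.25 = 1.2664
  pink-flowered: (153 − 182.5)² / 182.5 = 4.7685
  white-flowered: (110 − 91.25)² / 91.25 = 3.8527
χ² = 1.2664 + 4.7685 + 3.8527 = 9.8876 ≈ 9.888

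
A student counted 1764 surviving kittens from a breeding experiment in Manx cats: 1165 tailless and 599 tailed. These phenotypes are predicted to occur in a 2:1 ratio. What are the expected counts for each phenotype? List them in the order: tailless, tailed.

Total ratio parts = 3. Expected numbers out of 1764:
  tailless: 1764 × 2/3 = 1176
  tailed: 1764 × 1/3 = 588

1176, 588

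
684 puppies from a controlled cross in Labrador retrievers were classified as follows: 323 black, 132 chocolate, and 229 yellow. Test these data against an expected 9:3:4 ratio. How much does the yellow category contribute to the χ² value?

Expected counts for N = 684 under a 9:3:4 ratio (total parts = 16):
  black: 684 × 9/16 = 384.75
  chocolate: 684 × 3/16 = 128.25
  yellow: 684 × 4/16 = 171
Contribution of yellow: (229 − 171)² / 171 = 19.6725

19.673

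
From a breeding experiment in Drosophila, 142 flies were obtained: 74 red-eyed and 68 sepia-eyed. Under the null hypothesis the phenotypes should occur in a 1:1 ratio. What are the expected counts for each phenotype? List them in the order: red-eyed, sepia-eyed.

71, 71

Total ratio parts = 2. Expected numbers out of 142:
  red-eyed: 142 × 1/2 = 71
  sepia-eyed: 142 × 1/2 = 71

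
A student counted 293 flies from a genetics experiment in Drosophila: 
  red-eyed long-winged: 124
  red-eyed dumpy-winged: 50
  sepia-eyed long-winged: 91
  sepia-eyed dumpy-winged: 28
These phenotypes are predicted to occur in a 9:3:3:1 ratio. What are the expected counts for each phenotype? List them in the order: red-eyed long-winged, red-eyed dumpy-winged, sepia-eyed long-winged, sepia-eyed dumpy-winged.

Under the 9:3:3:1 hypothesis (Σ ratio = 16, N = 293):
  red-eyed long-winged: 293 × 9/16 = 164.8125
  red-eyed dumpy-winged: 293 × 3/16 = 54.9375
  sepia-eyed long-winged: 293 × 3/16 = 54.9375
  sepia-eyed dumpy-winged: 293 × 1/16 = 18.3125

164.8125, 54.9375, 54.9375, 18.3125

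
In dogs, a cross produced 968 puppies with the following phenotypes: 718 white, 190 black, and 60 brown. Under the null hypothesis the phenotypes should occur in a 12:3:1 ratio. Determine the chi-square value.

0.490

Under the 12:3:1 hypothesis (Σ ratio = 16, N = 968):
  white: 968 × 12/16 = 726
  black: 968 × 3/16 = 181.5
  brown: 968 × 1/16 = 60.5
χ² = Σ (O − E)² / E
  white: (718 − 726)² / 726 = 0.0882
  black: (190 − 181.5)² / 181.5 = 0.3981
  brown: (60 − 60.5)² / 60.5 = 0.0041
χ² = 0.0882 + 0.3981 + 0.0041 = 0.4904 ≈ 0.490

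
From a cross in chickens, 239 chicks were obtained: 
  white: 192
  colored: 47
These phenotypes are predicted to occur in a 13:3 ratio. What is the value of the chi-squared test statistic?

0.131

Total ratio parts = 16. Expected numbers out of 239:
  white: 239 × 13/16 = 194.1875
  colored: 239 × 3/16 = 44.8125
χ² = Σ (O − E)² / E
  white: (192 − 194.1875)² / 194.1875 = 0.0246
  colored: (47 − 44.8125)² / 44.8125 = 0.1068
χ² = 0.0246 + 0.1068 = 0.1314 ≈ 0.131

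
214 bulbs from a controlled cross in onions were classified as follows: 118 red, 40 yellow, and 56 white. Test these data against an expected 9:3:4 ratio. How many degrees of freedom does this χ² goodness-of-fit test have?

2

A goodness-of-fit test with 3 phenotype classes has df = 3 − 1 = 2.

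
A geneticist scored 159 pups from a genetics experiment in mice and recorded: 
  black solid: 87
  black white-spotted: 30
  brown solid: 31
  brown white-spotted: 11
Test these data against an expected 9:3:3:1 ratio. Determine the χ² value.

Expected counts for N = 159 under a 9:3:3:1 ratio (total parts = 16):
  black solid: 159 × 9/16 = 89.4375
  black white-spotted: 159 × 3/16 = 29.8125
  brown solid: 159 × 3/16 = 29.8125
  brown white-spotted: 159 × 1/16 = 9.9375
χ² = Σ (O − E)² / E
  black solid: (87 − 89.4375)² / 89.4375 = 0.0664
  black white-spotted: (30 − 29.8125)² / 29.8125 = 0.0012
  brown solid: (31 − 29.8125)² / 29.8125 = 0.0473
  brown white-spotted: (11 − 9.9375)² / 9.9375 = 0.1136
χ² = 0.0664 + 0.0012 + 0.0473 + 0.1136 = 0.2285 ≈ 0.229

0.229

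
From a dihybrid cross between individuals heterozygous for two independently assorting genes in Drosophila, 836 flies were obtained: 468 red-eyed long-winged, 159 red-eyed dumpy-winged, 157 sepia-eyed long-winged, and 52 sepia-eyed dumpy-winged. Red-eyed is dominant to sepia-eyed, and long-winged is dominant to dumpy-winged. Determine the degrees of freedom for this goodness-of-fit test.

A dihybrid F₂ with independent assortment and complete dominance at both loci gives a 9:3:3:1 phenotypic ratio.
A goodness-of-fit test with 4 phenotype classes has df = 4 − 1 = 3.

3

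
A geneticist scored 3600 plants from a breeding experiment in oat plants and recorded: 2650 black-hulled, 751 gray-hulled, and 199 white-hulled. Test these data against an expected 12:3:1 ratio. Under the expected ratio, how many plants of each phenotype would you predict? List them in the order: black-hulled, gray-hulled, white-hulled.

2700, 675, 225

Total ratio parts = 16. Expected numbers out of 3600:
  black-hulled: 3600 × 12/16 = 2700
  gray-hulled: 3600 × 3/16 = 675
  white-hulled: 3600 × 1/16 = 225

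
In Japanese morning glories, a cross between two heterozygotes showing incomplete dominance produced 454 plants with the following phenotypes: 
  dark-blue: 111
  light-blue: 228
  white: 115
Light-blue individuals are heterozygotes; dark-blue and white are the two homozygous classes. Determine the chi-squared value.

0.079

With incomplete dominance, a heterozygote × heterozygote cross gives a 1:2:1 phenotypic ratio.
Under the 1:2:1 hypothesis (Σ ratio = 4, N = 454):
  dark-blue: 454 × 1/4 = 113.5
  light-blue: 454 × 2/4 = 227
  white: 454 × 1/4 = 113.5
χ² = Σ (O − E)² / E
  dark-blue: (111 − 113.5)² / 113.5 = 0.0551
  light-blue: (228 − 227)² / 227 = 0.0044
  white: (115 − 113.5)² / 113.5 = 0.0198
χ² = 0.0551 + 0.0044 + 0.0198 = 0.0793 ≈ 0.079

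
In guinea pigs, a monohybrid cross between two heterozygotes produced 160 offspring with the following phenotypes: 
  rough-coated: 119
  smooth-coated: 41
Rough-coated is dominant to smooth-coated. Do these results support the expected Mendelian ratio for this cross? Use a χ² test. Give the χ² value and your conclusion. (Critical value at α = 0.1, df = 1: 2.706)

For a monohybrid cross between heterozygotes with complete dominance, the expected phenotypic ratio is 3:1.
Under the 3:1 hypothesis (Σ ratio = 4, N = 160):
  rough-coated: 160 × 3/4 = 120
  smooth-coated: 160 × 1/4 = 40
χ² = Σ (O − E)² / E
  rough-coated: (119 − 120)² / 120 = 0.0083
  smooth-coated: (41 − 40)² / 40 = 0.0250
χ² = 0.0083 + 0.0250 = 0.0333 ≈ 0.033
Degrees of freedom = 2 − 1 = 1; critical value at α = 0.1 is 2.706.
Since 0.033 < 2.706, we fail to reject the null hypothesis — the data are consistent with the 3:1 ratio.

0.033; consistent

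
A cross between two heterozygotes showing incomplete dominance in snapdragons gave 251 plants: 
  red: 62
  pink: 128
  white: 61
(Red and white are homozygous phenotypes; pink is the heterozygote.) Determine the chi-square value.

With incomplete dominance, a heterozygote × heterozygote cross gives a 1:2:1 phenotypic ratio.
Expected counts for N = 251 under a 1:2:1 ratio (total parts = 4):
  red: 251 × 1/4 = 62.75
  pink: 251 × 2/4 = 125.5
  white: 251 × 1/4 = 62.75
χ² = Σ (O − E)² / E
  red: (62 − 62.75)² / 62.75 = 0.0090
  pink: (128 − 125.5)² / 125.5 = 0.0498
  white: (61 − 62.75)² / 62.75 = 0.0488
χ² = 0.0090 + 0.0498 + 0.0488 = 0.1076 ≈ 0.108

0.108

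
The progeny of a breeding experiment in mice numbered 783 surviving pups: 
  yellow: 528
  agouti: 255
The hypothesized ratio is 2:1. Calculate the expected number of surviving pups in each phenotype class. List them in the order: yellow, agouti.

Total ratio parts = 3. Expected numbers out of 783:
  yellow: 783 × 2/3 = 522
  agouti: 783 × 1/3 = 261

522, 261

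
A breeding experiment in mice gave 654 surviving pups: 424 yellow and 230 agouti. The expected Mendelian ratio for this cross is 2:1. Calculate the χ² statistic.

Expected counts for N = 654 under a 2:1 ratio (total parts = 3):
  yellow: 654 × 2/3 = 436
  agouti: 654 × 1/3 = 218
χ² = Σ (O − E)² / E
  yellow: (424 − 436)² / 436 = 0.3303
  agouti: (230 − 218)² / 218 = 0.6606
χ² = 0.3303 + 0.6606 = 0.9909 ≈ 0.991

0.991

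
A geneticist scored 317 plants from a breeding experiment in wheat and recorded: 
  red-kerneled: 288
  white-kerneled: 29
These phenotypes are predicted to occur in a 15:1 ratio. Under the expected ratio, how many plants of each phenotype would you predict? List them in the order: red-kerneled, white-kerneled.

The 15:1 ratio has 16 parts, so with N = 317 the expected counts are:
  red-kerneled: 317 × 15/16 = 297.1875
  white-kerneled: 317 × 1/16 = 19.8125

297.1875, 19.8125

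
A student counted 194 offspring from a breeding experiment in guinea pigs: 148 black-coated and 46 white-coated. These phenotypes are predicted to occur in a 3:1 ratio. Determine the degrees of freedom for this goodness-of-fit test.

1

A goodness-of-fit test with 2 phenotype classes has df = 2 − 1 = 1.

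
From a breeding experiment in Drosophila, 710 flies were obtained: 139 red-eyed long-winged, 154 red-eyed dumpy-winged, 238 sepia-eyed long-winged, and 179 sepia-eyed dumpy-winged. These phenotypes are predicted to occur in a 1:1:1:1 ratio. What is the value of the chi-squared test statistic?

The 1:1:1:1 ratio has 4 parts, so with N = 710 the expected counts are:
  red-eyed long-winged: 710 × 1/4 = 177.5
  red-eyed dumpy-winged: 710 × 1/4 = 177.5
  sepia-eyed long-winged: 710 × 1/4 = 177.5
  sepia-eyed dumpy-winged: 710 × 1/4 = 177.5
χ² = Σ (O − E)² / E
  red-eyed long-winged: (139 − 177.5)² / 177.5 = 8.3507
  red-eyed dumpy-winged: (154 − 177.5)² / 177.5 = 3.1113
  sepia-eyed long-winged: (238 − 177.5)² / 177.5 = 20.6211
  sepia-eyed dumpy-winged: (179 − 177.5)² / 177.5 = 0.0127
χ² = 8.3507 + 3.1113 + 20.6211 + 0.0127 = 32.0958 ≈ 32.096

32.096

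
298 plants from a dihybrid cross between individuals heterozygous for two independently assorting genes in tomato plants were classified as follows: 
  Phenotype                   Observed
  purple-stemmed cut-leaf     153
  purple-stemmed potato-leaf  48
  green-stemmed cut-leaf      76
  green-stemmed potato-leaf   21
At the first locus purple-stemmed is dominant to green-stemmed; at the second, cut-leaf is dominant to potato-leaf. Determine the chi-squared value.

9.937

A dihybrid F₂ with independent assortment and complete dominance at both loci gives a 9:3:3:1 phenotypic ratio.
Expected counts for N = 298 under a 9:3:3:1 ratio (total parts = 16):
  purple-stemmed cut-leaf: 298 × 9/16 = 167.625
  purple-stemmed potato-leaf: 298 × 3/16 = 55.875
  green-stemmed cut-leaf: 298 × 3/16 = 55.875
  green-stemmed potato-leaf: 298 × 1/16 = 18.625
χ² = Σ (O − E)² / E
  purple-stemmed cut-leaf: (153 − 167.625)² / 167.625 = 1.2760
  purple-stemmed potato-leaf: (48 − 55.875)² / 55.875 = 1.1099
  green-stemmed cut-leaf: (76 − 55.875)² / 55.875 = 7.2486
  green-stemmed potato-leaf: (21 − 18.625)² / 18.625 = 0.3029
χ² = 1.2760 + 1.1099 + 7.2486 + 0.3029 = 9.9374 ≈ 9.937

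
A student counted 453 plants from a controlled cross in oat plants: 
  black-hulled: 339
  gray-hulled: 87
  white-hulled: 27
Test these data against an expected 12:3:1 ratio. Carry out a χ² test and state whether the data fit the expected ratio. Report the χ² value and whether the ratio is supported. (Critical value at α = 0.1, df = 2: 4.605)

Total ratio parts = 16. Expected numbers out of 453:
  black-hulled: 453 × 12/16 = 339.75
  gray-hulled: 453 × 3/16 = 84.9375
  white-hulled: 453 × 1/16 = 28.3125
χ² = Σ (O − E)² / E
  black-hulled: (339 − 339.75)² / 339.75 = 0.0017
  gray-hulled: (87 − 84.9375)² / 84.9375 = 0.0501
  white-hulled: (27 − 28.3125)² / 28.3125 = 0.0608
χ² = 0.0017 + 0.0501 + 0.0608 = 0.1126 ≈ 0.113
Degrees of freedom = 3 − 1 = 2; critical value at α = 0.1 is 4.605.
Since 0.113 < 4.605, we fail to reject the null hypothesis — the data are consistent with the 12:3:1 ratio.

0.113; consistent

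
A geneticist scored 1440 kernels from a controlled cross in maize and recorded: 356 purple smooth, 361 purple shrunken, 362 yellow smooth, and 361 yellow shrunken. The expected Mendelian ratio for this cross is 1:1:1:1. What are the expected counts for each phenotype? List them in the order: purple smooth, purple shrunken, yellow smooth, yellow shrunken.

360, 360, 360, 360

Total ratio parts = 4. Expected numbers out of 1440:
  purple smooth: 1440 × 1/4 = 360
  purple shrunken: 1440 × 1/4 = 360
  yellow smooth: 1440 × 1/4 = 360
  yellow shrunken: 1440 × 1/4 = 360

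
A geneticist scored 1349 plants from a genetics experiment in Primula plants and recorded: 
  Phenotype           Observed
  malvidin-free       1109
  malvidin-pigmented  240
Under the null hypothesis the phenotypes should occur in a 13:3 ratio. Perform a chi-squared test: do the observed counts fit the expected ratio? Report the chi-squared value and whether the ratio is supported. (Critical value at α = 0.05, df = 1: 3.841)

Expected counts for N = 1349 under a 13:3 ratio (total parts = 16):
  malvidin-free: 1349 × 13/16 = 1096.0625
  malvidin-pigmented: 1349 × 3/16 = 252.9375
χ² = Σ (O − E)² / E
  malvidin-free: (1109 − 1096.0625)² / 1096.0625 = 0.1527
  malvidin-pigmented: (240 − 252.9375)² / 252.9375 = 0.6617
χ² = 0.1527 + 0.6617 = 0.8144 ≈ 0.814
Degrees of freedom = 2 − 1 = 1; critical value at α = 0.05 is 3.841.
Since 0.814 < 3.841, we fail to reject the null hypothesis — the data are consistent with the 13:3 ratio.

0.814; consistent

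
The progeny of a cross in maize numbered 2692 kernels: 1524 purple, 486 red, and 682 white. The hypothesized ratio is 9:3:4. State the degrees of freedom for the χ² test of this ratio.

A goodness-of-fit test with 3 phenotype classes has df = 3 − 1 = 2.

2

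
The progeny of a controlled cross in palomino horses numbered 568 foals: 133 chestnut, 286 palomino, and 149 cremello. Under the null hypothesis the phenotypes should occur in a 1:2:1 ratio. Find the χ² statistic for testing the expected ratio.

Expected counts for N = 568 under a 1:2:1 ratio (total parts = 4):
  chestnut: 568 × 1/4 = 142
  palomino: 568 × 2/4 = 284
  cremello: 568 × 1/4 = 142
χ² = Σ (O − E)² / E
  chestnut: (133 − 142)² / 142 = 0.5704
  palomino: (286 − 284)² / 284 = 0.0141
  cremello: (149 − 142)² / 142 = 0.3451
χ² = 0.5704 + 0.0141 + 0.3451 = 0.9296 ≈ 0.930

0.930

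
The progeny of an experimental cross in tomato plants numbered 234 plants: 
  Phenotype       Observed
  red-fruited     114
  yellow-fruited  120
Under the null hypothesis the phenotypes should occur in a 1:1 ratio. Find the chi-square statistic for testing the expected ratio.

0.154

Expected counts for N = 234 under a 1:1 ratio (total parts = 2):
  red-fruited: 234 × 1/2 = 117
  yellow-fruited: 234 × 1/2 = 117
χ² = Σ (O − E)² / E
  red-fruited: (114 − 117)² / 117 = 0.0769
  yellow-fruited: (120 − 117)² / 117 = 0.0769
χ² = 0.0769 + 0.0769 = 0.1538 ≈ 0.154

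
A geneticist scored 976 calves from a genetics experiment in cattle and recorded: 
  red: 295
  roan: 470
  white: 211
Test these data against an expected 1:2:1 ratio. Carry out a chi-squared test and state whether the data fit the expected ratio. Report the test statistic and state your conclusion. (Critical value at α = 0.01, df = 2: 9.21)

15.787; not consistent

The 1:2:1 ratio has 4 parts, so with N = 976 the expected counts are:
  red: 976 × 1/4 = 244
  roan: 976 × 2/4 = 488
  white: 976 × 1/4 = 244
χ² = Σ (O − E)² / E
  red: (295 − 244)² / 244 = 10.6598
  roan: (470 − 488)² / 488 = 0.6639
  white: (211 − 244)² / 244 = 4.4631
χ² = 10.6598 + 0.6639 + 4.4631 = 15.7868 ≈ 15.787
Degrees of freedom = 3 − 1 = 2; critical value at α = 0.01 is 9.21.
Since 15.787 > 9.21, we reject the null hypothesis — the data do not fit the 1:2:1 ratio.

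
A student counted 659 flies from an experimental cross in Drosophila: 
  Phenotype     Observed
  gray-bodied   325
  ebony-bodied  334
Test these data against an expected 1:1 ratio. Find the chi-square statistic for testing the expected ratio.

Expected counts for N = 659 under a 1:1 ratio (total parts = 2):
  gray-bodied: 659 × 1/2 = 329.5
  ebony-bodied: 659 × 1/2 = 329.5
χ² = Σ (O − E)² / E
  gray-bodied: (325 − 329.5)² / 329.5 = 0.0615
  ebony-bodied: (334 − 329.5)² / 329.5 = 0.0615
χ² = 0.0615 + 0.0615 = 0.123

0.123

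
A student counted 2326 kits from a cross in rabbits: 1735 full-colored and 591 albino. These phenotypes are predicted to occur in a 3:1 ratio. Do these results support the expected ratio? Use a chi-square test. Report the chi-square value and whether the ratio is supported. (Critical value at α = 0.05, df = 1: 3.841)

0.207; consistent

Under the 3:1 hypothesis (Σ ratio = 4, N = 2326):
  full-colored: 2326 × 3/4 = 1744.5
  albino: 2326 × 1/4 = 581.5
χ² = Σ (O − E)² / E
  full-colored: (1735 − 1744.5)² / 1744.5 = 0.0517
  albino: (591 − 581.5)² / 581.5 = 0.1552
χ² = 0.0517 + 0.1552 = 0.2069 ≈ 0.207
Degrees of freedom = 2 − 1 = 1; critical value at α = 0.05 is 3.841.
Since 0.207 < 3.841, we fail to reject the null hypothesis — the data are consistent with the 3:1 ratio.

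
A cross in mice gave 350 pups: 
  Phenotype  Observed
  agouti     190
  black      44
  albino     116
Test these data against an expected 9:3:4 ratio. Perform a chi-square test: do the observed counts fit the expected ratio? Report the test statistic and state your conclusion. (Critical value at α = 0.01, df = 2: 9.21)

16.649; not consistent

Expected counts for N = 350 under a 9:3:4 ratio (total parts = 16):
  agouti: 350 × 9/16 = 196.875
  black: 350 × 3/16 = 65.625
  albino: 350 × 4/16 = 87.5
χ² = Σ (O − E)² / E
  agouti: (190 − 196.875)² / 196.875 = 0.2401
  black: (44 − 65.625)² / 65.625 = 7.1260
  albino: (116 − 87.5)² / 87.5 = 9.2829
χ² = 0.2401 + 7.1260 + 9.2829 = 16.649
Degrees of freedom = 3 − 1 = 2; critical value at α = 0.01 is 9.21.
Since 16.649 > 9.21, we reject the null hypothesis — the data do not fit the 9:3:4 ratio.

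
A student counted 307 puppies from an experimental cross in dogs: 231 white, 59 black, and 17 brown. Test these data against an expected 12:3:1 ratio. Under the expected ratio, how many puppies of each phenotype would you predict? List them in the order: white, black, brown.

230.25, 57.5625, 19.1875

Under the 12:3:1 hypothesis (Σ ratio = 16, N = 307):
  white: 307 × 12/16 = 230.25
  black: 307 × 3/16 = 57.5625
  brown: 307 × 1/16 = 19.1875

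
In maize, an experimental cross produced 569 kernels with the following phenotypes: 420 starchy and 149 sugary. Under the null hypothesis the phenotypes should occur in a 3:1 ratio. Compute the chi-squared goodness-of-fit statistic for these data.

0.427

Under the 3:1 hypothesis (Σ ratio = 4, N = 569):
  starchy: 569 × 3/4 = 426.75
  sugary: 569 × 1/4 = 142.25
χ² = Σ (O − E)² / E
  starchy: (420 − 426.75)² / 426.75 = 0.1068
  sugary: (149 − 142.25)² / 142.25 = 0.3203
χ² = 0.1068 + 0.3203 = 0.4271 ≈ 0.427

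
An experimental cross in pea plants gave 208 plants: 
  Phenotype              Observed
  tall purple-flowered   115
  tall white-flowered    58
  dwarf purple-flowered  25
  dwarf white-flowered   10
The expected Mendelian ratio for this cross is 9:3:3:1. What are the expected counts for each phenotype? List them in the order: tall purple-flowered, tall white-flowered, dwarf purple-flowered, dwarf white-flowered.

117, 39, 39, 13

Under the 9:3:3:1 hypothesis (Σ ratio = 16, N = 208):
  tall purple-flowered: 208 × 9/16 = 117
  tall white-flowered: 208 × 3/16 = 39
  dwarf purple-flowered: 208 × 3/16 = 39
  dwarf white-flowered: 208 × 1/16 = 13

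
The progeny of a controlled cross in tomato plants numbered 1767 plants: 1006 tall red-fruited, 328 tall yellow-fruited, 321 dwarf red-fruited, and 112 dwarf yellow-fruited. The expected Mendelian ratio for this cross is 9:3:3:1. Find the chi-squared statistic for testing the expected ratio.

Expected counts for N = 1767 under a 9:3:3:1 ratio (total parts = 16):
  tall red-fruited: 1767 × 9/16 = 993.9375
  tall yellow-fruited: 1767 × 3/16 = 331.3125
  dwarf red-fruited: 1767 × 3/16 = 331.3125
  dwarf yellow-fruited: 1767 × 1/16 = 110.4375
χ² = Σ (O − E)² / E
  tall red-fruited: (1006 − 993.9375)² / 993.9375 = 0.1464
  tall yellow-fruited: (328 − 331.3125)² / 331.3125 = 0.0331
  dwarf red-fruited: (321 − 331.3125)² / 331.3125 = 0.3210
  dwarf yellow-fruited: (112 − 110.4375)² / 110.4375 = 0.0221
χ² = 0.1464 + 0.0331 + 0.3210 + 0.0221 = 0.5226 ≈ 0.523

0.523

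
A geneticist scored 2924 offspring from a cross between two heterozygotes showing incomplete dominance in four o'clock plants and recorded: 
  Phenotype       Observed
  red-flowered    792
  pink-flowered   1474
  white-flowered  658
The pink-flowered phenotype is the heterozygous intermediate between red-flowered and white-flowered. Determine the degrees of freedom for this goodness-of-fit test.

2

With incomplete dominance, a heterozygote × heterozygote cross gives a 1:2:1 phenotypic ratio.
A goodness-of-fit test with 3 phenotype classes has df = 3 − 1 = 2.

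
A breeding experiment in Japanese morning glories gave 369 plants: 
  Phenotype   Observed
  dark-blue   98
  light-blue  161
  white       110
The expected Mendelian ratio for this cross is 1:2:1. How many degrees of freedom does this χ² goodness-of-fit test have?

2

A goodness-of-fit test with 3 phenotype classes has df = 3 − 1 = 2.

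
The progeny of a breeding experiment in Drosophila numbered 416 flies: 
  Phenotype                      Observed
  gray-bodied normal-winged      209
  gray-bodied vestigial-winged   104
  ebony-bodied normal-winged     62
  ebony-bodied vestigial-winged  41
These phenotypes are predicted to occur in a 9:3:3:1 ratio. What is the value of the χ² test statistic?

23.274

The 9:3:3:1 ratio has 16 parts, so with N = 416 the expected counts are:
  gray-bodied normal-winged: 416 × 9/16 = 234
  gray-bodied vestigial-winged: 416 × 3/16 = 78
  ebony-bodied normal-winged: 416 × 3/16 = 78
  ebony-bodied vestigial-winged: 416 × 1/16 = 26
χ² = Σ (O − E)² / E
  gray-bodied normal-winged: (209 − 234)² / 234 = 2.6709
  gray-bodied vestigial-winged: (104 − 78)² / 78 = 8.6667
  ebony-bodied normal-winged: (62 − 78)² / 78 = 3.2821
  ebony-bodied vestigial-winged: (41 − 26)² / 26 = 8.6538
χ² = 2.6709 + 8.6667 + 3.2821 + 8.6538 = 23.2735 ≈ 23.274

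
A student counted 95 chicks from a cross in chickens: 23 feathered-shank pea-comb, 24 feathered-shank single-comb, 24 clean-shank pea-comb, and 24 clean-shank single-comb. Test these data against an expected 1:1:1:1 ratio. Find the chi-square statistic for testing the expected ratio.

0.032

Expected counts for N = 95 under a 1:1:1:1 ratio (total parts = 4):
  feathered-shank pea-comb: 95 × 1/4 = 23.75
  feathered-shank single-comb: 95 × 1/4 = 23.75
  clean-shank pea-comb: 95 × 1/4 = 23.75
  clean-shank single-comb: 95 × 1/4 = 23.75
χ² = Σ (O − E)² / E
  feathered-shank pea-comb: (23 − 23.75)² / 23.75 = 0.0237
  feathered-shank single-comb: (24 − 23.75)² / 23.75 = 0.0026
  clean-shank pea-comb: (24 − 23.75)² / 23.75 = 0.0026
  clean-shank single-comb: (24 − 23.75)² / 23.75 = 0.0026
χ² = 0.0237 + 0.0026 + 0.0026 + 0.0026 = 0.0315 ≈ 0.032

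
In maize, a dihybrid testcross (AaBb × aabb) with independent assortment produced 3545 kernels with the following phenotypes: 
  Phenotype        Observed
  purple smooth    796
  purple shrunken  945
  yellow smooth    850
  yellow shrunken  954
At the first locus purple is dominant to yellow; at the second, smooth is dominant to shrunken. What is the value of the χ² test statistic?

A dihybrid testcross with independent assortment gives a 1:1:1:1 ratio.
Under the 1:1:1:1 hypothesis (Σ ratio = 4, N = 3545):
  purple smooth: 3545 × 1/4 = 886.25
  purple shrunken: 3545 × 1/4 = 886.25
  yellow smooth: 3545 × 1/4 = 886.25
  yellow shrunken: 3545 × 1/4 = 886.25
χ² = Σ (O − E)² / E
  purple smooth: (796 − 886.25)² / 886.25 = 9.1905
  purple shrunken: (945 − 886.25)² / 886.25 = 3.8946
  yellow smooth: (850 − 886.25)² / 886.25 = 1.4827
  yellow shrunken: (954 − 886.25)² / 886.25 = 5.1792
χ² = 9.1905 + 3.8946 + 1.4827 + 5.1792 = 19.747

19.747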